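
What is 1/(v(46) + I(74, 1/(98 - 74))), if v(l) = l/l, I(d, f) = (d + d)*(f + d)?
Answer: 6/65755 ≈ 9.1248e-5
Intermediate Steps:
I(d, f) = 2*d*(d + f) (I(d, f) = (2*d)*(d + f) = 2*d*(d + f))
v(l) = 1
1/(v(46) + I(74, 1/(98 - 74))) = 1/(1 + 2*74*(74 + 1/(98 - 74))) = 1/(1 + 2*74*(74 + 1/24)) = 1/(1 + 2*74*(1777/24)) = 1/(1 + 65749/6) = 1/(65755/6) = 6/65755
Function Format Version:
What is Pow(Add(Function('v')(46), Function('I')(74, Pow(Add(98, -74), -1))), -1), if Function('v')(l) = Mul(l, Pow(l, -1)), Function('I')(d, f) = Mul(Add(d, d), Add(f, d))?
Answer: Rational(6, 65755) ≈ 9.1248e-5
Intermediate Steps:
Function('I')(d, f) = Mul(2, d, Add(d, f)) (Function('I')(d, f) = Mul(Mul(2, d), Add(d, f)) = Mul(2, d, Add(d, f)))
Function('v')(l) = 1
Pow(Add(Function('v')(46), Function('I')(74, Pow(Add(98, -74), -1))), -1) = Pow(Add(1, Mul(2, 74, Add(74, Pow(Add(98, -74), -1)))), -1) = Pow(Add(1, Mul(2, 74, Add(74, Pow(24, -1)))), -1) = Pow(Add(1, Mul(2, 74, Add(74, Rational(1, 24)))), -1) = Pow(Add(1, Mul(2, 74, Rational(1777, 24))), -1) = Pow(Add(1, Rational(65749, 6)), -1) = Pow(Rational(65755, 6), -1) = Rational(6, 65755)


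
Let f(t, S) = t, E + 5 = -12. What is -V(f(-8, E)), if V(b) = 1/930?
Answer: -1/930 ≈ -0.0010753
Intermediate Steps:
E = -17 (E = -5 - 12 = -17)
V(b) = 1/930
-V(f(-8, E)) = -1*1/930 = -1/930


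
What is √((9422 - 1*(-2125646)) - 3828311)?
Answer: I*√1693243 ≈ 1301.2*I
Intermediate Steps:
√((9422 - 1*(-2125646)) - 3828311) = √((9422 + 2125646) - 3828311) = √(2135068 - 3828311) = √(-1693243) = I*√1693243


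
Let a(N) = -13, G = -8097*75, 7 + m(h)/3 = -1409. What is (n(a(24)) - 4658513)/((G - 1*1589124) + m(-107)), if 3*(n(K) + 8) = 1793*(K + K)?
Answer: 14022181/6601941 ≈ 2.1239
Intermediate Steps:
m(h) = -4248 (m(h) = -21 + 3*(-1409) = -21 - 4227 = -4248)
G = -607275
n(K) = -8 + 3586*K/3 (n(K) = -8 + (1793*(K + K))/3 = -8 + (1793*(2*K))/3 = -8 + (3586*K)/3 = -8 + 3586*K/3)
(n(a(24)) - 4658513)/((G - 1*1589124) + m(-107)) = ((-8 + (3586/3)*(-13)) - 4658513)/((-607275 - 1*1589124) - 4248) = ((-8 - 46618/3) - 4658513)/((-607275 - 1589124) - 4248) = (-46642/3 - 4658513)/(-2196399 - 4248) = -14022181/3/(-2200647) = -14022181/3*(-1/2200647) = 14022181/6601941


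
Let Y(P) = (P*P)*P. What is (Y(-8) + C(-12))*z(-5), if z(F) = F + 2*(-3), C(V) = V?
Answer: 5764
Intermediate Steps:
Y(P) = P³ (Y(P) = P²*P = P³)
z(F) = -6 + F (z(F) = F - 6 = -6 + F)
(Y(-8) + C(-12))*z(-5) = ((-8)³ - 12)*(-6 - 5) = (-512 - 12)*(-11) = -524*(-11) = 5764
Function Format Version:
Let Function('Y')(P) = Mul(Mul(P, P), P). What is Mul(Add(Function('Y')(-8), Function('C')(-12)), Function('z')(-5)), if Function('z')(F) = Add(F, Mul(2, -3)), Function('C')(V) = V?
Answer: 5764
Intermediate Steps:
Function('Y')(P) = Pow(P, 3) (Function('Y')(P) = Mul(Pow(P, 2), P) = Pow(P, 3))
Function('z')(F) = Add(-6, F) (Function('z')(F) = Add(F, -6) = Add(-6, F))
Mul(Add(Function('Y')(-8), Function('C')(-12)), Function('z')(-5)) = Mul(Add(Pow(-8, 3), -12), Add(-6, -5)) = Mul(Add(-512, -12), -11) = Mul(-524, -11) = 5764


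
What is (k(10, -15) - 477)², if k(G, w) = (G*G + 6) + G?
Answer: 130321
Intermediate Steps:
k(G, w) = 6 + G + G² (k(G, w) = (G² + 6) + G = (6 + G²) + G = 6 + G + G²)
(k(10, -15) - 477)² = ((6 + 10 + 10²) - 477)² = ((6 + 10 + 100) - 477)² = (116 - 477)² = (-361)² = 130321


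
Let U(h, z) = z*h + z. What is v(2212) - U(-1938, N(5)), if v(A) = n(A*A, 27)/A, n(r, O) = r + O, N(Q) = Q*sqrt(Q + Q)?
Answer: 4892971/2212 + 9685*sqrt(10) ≈ 32839.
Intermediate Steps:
N(Q) = sqrt(2)*Q**(3/2) (N(Q) = Q*sqrt(2*Q) = Q*(sqrt(2)*sqrt(Q)) = sqrt(2)*Q**(3/2))
n(r, O) = O + r
U(h, z) = z + h*z (U(h, z) = h*z + z = z + h*z)
v(A) = (27 + A**2)/A (v(A) = (27 + A*A)/A = (27 + A**2)/A)
v(2212) - U(-1938, N(5)) = (2212 + 27/2212) - sqrt(2)*5**(3/2)*(1 - 1938) = (2212 + 27*(1/2212)) - sqrt(2)*(5*sqrt(5))*(-1937) = (2212 + 27/2212) - 5*sqrt(10)*(-1937) = 4892971/2212 - (-9685)*sqrt(10) = 4892971/2212 + 9685*sqrt(10)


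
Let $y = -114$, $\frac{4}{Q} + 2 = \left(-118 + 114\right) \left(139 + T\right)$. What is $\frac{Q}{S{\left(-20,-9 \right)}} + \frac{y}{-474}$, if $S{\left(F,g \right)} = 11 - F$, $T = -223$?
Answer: $\frac{98521}{408983} \approx 0.24089$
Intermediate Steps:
$Q = \frac{2}{167}$ ($Q = \frac{4}{-2 + \left(-118 + 114\right) \left(139 - 223\right)} = \frac{4}{-2 - -336} = \frac{4}{-2 + 336} = \frac{4}{334} = 4 \cdot \frac{1}{334} = \frac{2}{167} \approx 0.011976$)
$\frac{Q}{S{\left(-20,-9 \right)}} + \frac{y}{-474} = \frac{2}{167 \left(11 - -20\right)} - \frac{114}{-474} = \frac{2}{167 \left(11 + 20\right)} - - \frac{19}{79} = \frac{2}{167 \cdot 31} + \frac{19}{79} = \frac{2}{167} \cdot \frac{1}{31} + \frac{19}{79} = \frac{2}{5177} + \frac{19}{79} = \frac{98521}{408983}$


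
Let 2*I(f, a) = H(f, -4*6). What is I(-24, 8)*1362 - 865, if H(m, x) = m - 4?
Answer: -19933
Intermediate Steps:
H(m, x) = -4 + m
I(f, a) = -2 + f/2 (I(f, a) = (-4 + f)/2 = -2 + f/2)
I(-24, 8)*1362 - 865 = (-2 + (½)*(-24))*1362 - 865 = (-2 - 12)*1362 - 865 = -14*1362 - 865 = -19068 - 865 = -19933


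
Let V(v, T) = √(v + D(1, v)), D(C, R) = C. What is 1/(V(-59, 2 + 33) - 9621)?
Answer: -9621/92563699 - I*√58/92563699 ≈ -0.00010394 - 8.2276e-8*I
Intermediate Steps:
V(v, T) = √(1 + v) (V(v, T) = √(v + 1) = √(1 + v))
1/(V(-59, 2 + 33) - 9621) = 1/(√(1 - 59) - 9621) = 1/(√(-58) - 9621) = 1/(I*√58 - 9621) = 1/(-9621 + I*√58)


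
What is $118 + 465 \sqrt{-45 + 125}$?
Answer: $118 + 1860 \sqrt{5} \approx 4277.1$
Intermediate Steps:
$118 + 465 \sqrt{-45 + 125} = 118 + 465 \sqrt{80} = 118 + 465 \cdot 4 \sqrt{5} = 118 + 1860 \sqrt{5}$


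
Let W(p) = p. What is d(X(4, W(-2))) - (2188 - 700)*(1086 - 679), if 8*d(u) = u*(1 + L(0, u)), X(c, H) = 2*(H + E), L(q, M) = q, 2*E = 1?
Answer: -4844931/8 ≈ -6.0562e+5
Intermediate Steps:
E = ½ (E = (½)*1 = ½ ≈ 0.50000)
X(c, H) = 1 + 2*H (X(c, H) = 2*(H + ½) = 2*(½ + H) = 1 + 2*H)
d(u) = u/8 (d(u) = (u*(1 + 0))/8 = (u*1)/8 = u/8)
d(X(4, W(-2))) - (2188 - 700)*(1086 - 679) = (1 + 2*(-2))/8 - (2188 - 700)*(1086 - 679) = (1 - 4)/8 - 1488*407 = (⅛)*(-3) - 1*605616 = -3/8 - 605616 = -4844931/8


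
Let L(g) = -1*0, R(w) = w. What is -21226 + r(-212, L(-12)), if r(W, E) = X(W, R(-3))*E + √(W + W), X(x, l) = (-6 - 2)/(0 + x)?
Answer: -21226 + 2*I*√106 ≈ -21226.0 + 20.591*I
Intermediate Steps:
X(x, l) = -8/x
L(g) = 0
r(W, E) = √2*√W - 8*E/W (r(W, E) = (-8/W)*E + √(W + W) = -8*E/W + √(2*W) = -8*E/W + √2*√W = √2*√W - 8*E/W)
-21226 + r(-212, L(-12)) = -21226 + (-8*0 + √2*(-212)^(3/2))/(-212) = -21226 - (0 + √2*(-424*I*√53))/212 = -21226 - (0 - 424*I*√106)/212 = -21226 - (-2)*I*√106 = -21226 + 2*I*√106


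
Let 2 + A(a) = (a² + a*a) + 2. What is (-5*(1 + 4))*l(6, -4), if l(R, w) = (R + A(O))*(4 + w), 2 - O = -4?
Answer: 0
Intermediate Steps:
O = 6 (O = 2 - 1*(-4) = 2 + 4 = 6)
A(a) = 2*a² (A(a) = -2 + ((a² + a*a) + 2) = -2 + ((a² + a²) + 2) = -2 + (2*a² + 2) = -2 + (2 + 2*a²) = 2*a²)
l(R, w) = (4 + w)*(72 + R) (l(R, w) = (R + 2*6²)*(4 + w) = (R + 2*36)*(4 + w) = (R + 72)*(4 + w) = (72 + R)*(4 + w) = (4 + w)*(72 + R))
(-5*(1 + 4))*l(6, -4) = (-5*(1 + 4))*(288 + 4*6 + 72*(-4) + 6*(-4)) = (-5*5)*(288 + 24 - 288 - 24) = -25*0 = 0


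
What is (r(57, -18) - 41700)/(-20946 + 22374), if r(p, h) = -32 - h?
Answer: -20857/714 ≈ -29.211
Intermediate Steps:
(r(57, -18) - 41700)/(-20946 + 22374) = ((-32 - 1*(-18)) - 41700)/(-20946 + 22374) = ((-32 + 18) - 41700)/1428 = (-14 - 41700)*(1/1428) = -41714*1/1428 = -20857/714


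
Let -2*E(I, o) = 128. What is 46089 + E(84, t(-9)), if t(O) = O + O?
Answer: 46025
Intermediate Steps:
t(O) = 2*O
E(I, o) = -64 (E(I, o) = -½*128 = -64)
46089 + E(84, t(-9)) = 46089 - 64 = 46025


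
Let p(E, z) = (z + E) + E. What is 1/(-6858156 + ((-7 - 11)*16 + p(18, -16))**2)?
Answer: -1/6786332 ≈ -1.4735e-7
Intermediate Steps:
p(E, z) = z + 2*E (p(E, z) = (E + z) + E = z + 2*E)
1/(-6858156 + ((-7 - 11)*16 + p(18, -16))**2) = 1/(-6858156 + ((-7 - 11)*16 + (-16 + 2*18))**2) = 1/(-6858156 + (-18*16 + (-16 + 36))**2) = 1/(-6858156 + (-288 + 20)**2) = 1/(-6858156 + (-268)**2) = 1/(-6858156 + 71824) = 1/(-6786332) = -1/6786332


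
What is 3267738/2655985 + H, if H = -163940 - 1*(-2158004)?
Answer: 5296207340778/2655985 ≈ 1.9941e+6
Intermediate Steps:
H = 1994064 (H = -163940 + 2158004 = 1994064)
3267738/2655985 + H = 3267738/2655985 + 1994064 = 5296207340778/2655985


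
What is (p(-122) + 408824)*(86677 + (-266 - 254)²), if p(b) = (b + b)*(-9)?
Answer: 146765788540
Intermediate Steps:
p(b) = -18*b (p(b) = (2*b)*(-9) = -18*b)
(p(-122) + 408824)*(86677 + (-266 - 254)²) = (-18*(-122) + 408824)*(86677 + (-266 - 254)²) = (2196 + 408824)*(86677 + (-520)²) = 411020*(86677 + 270400) = 411020*357077 = 146765788540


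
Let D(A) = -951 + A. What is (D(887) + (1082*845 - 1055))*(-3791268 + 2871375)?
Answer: -840019610703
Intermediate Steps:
(D(887) + (1082*845 - 1055))*(-3791268 + 2871375) = ((-951 + 887) + (1082*845 - 1055))*(-3791268 + 2871375) = (-64 + (914290 - 1055))*(-919893) = (-64 + 913235)*(-919893) = 913171*(-919893) = -840019610703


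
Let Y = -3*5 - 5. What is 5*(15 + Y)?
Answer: -25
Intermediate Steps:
Y = -20 (Y = -15 - 5 = -20)
5*(15 + Y) = 5*(15 - 20) = 5*(-5) = -25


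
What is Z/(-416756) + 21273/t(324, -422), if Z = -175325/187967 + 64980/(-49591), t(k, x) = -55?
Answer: -82640906244133915411/213662854636205260 ≈ -386.78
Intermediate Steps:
Z = -20908637735/9321471497 (Z = -175325*1/187967 + 64980*(-1/49591) = -175325/187967 - 64980/49591 = -20908637735/9321471497 ≈ -2.2431)
Z/(-416756) + 21273/t(324, -422) = -20908637735/9321471497/(-416756) + 21273/(-55) = -20908637735/9321471497*(-1/416756) + 21273*(-1/55) = 20908637735/3884779175203732 - 21273/55 = -82640906244133915411/213662854636205260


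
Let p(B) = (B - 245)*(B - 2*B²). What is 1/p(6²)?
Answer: 1/534204 ≈ 1.8719e-6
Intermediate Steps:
p(B) = (-245 + B)*(B - 2*B²)
1/p(6²) = 1/(6²*(-245 - 2*(6²)² + 491*6²)) = 1/(36*(-245 - 2*36² + 491*36)) = 1/(36*(-245 - 2*1296 + 17676)) = 1/(36*(-245 - 2592 + 17676)) = 1/(36*14839) = 1/534204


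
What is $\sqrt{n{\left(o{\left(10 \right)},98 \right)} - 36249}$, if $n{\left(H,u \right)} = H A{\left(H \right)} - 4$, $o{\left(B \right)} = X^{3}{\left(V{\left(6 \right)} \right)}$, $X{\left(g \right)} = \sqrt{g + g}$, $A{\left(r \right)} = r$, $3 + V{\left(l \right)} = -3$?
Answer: $i \sqrt{37981} \approx 194.89 i$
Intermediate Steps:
$V{\left(l \right)} = -6$ ($V{\left(l \right)} = -3 - 3 = -6$)
$X{\left(g \right)} = \sqrt{2} \sqrt{g}$ ($X{\left(g \right)} = \sqrt{2 g} = \sqrt{2} \sqrt{g}$)
$o{\left(B \right)} = - 24 i \sqrt{3}$ ($o{\left(B \right)} = \left(\sqrt{2} \sqrt{-6}\right)^{3} = \left(\sqrt{2} i \sqrt{6}\right)^{3} = \left(2 i \sqrt{3}\right)^{3} = - 24 i \sqrt{3}$)
$n{\left(H,u \right)} = -4 + H^{2}$ ($n{\left(H,u \right)} = H H - 4 = H^{2} - 4 = -4 + H^{2}$)
$\sqrt{n{\left(o{\left(10 \right)},98 \right)} - 36249} = \sqrt{\left(-4 + \left(- 24 i \sqrt{3}\right)^{2}\right) - 36249} = \sqrt{\left(-4 - 1728\right) - 36249} = \sqrt{-1732 - 36249} = \sqrt{-37981} = i \sqrt{37981}$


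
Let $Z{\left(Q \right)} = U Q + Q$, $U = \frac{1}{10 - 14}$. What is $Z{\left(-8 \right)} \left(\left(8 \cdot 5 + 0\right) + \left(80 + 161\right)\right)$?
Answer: $-1686$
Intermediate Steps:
$U = - \frac{1}{4}$ ($U = \frac{1}{-4} = - \frac{1}{4} \approx -0.25$)
$Z{\left(Q \right)} = \frac{3 Q}{4}$ ($Z{\left(Q \right)} = - \frac{Q}{4} + Q = \frac{3 Q}{4}$)
$Z{\left(-8 \right)} \left(\left(8 \cdot 5 + 0\right) + \left(80 + 161\right)\right) = \frac{3}{4} \left(-8\right) \left(\left(8 \cdot 5 + 0\right) + \left(80 + 161\right)\right) = - 6 \left(\left(40 + 0\right) + 241\right) = - 6 \left(40 + 241\right) = \left(-6\right) 281 = -1686$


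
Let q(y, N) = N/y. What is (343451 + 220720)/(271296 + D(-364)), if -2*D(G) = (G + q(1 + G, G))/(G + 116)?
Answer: 12697232526/6105771305 ≈ 2.0795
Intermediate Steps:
D(G) = -(G + G/(1 + G))/(2*(116 + G)) (D(G) = -(G + G/(1 + G))/(2*(G + 116)) = -(G + G/(1 + G))/(2*(116 + G)))
(343451 + 220720)/(271296 + D(-364)) = (343451 + 220720)/(271296 + (1/2)*(-364)*(-2 - 1*(-364))/((1 - 364)*(116 - 364))) = 564171/(271296 + (1/2)*(-364)*(-2 + 364)/(-363*(-248))) = 564171/(271296 + (1/2)*(-364)*(-1/363)*(-1/248)*362) = 564171/(271296 - 16471/22506) = 564171/(6105771305/22506) = 564171*(22506/6105771305) = 12697232526/6105771305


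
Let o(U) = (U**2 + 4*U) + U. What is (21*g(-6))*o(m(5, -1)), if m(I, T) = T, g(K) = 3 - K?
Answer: -756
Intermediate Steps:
o(U) = U**2 + 5*U
(21*g(-6))*o(m(5, -1)) = (21*(3 - 1*(-6)))*(-(5 - 1)) = (21*(3 + 6))*(-1*4) = (21*9)*(-4) = 189*(-4) = -756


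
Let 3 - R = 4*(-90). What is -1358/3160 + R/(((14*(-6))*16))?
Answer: -123843/176960 ≈ -0.69984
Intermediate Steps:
R = 363 (R = 3 - 4*(-90) = 3 - 1*(-360) = 3 + 360 = 363)
-1358/3160 + R/(((14*(-6))*16)) = -1358/3160 + 363/(((14*(-6))*16)) = -1358*1/3160 + 363/((-84*16)) = -679/1580 + 363/(-1344) = -679/1580 + 363*(-1/1344) = -679/1580 - 121/448 = -123843/176960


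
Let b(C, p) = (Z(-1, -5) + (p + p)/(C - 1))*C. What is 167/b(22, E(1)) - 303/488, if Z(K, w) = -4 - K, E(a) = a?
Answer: -17361/5368 ≈ -3.2342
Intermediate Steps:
b(C, p) = C*(-3 + 2*p/(-1 + C)) (b(C, p) = ((-4 - 1*(-1)) + (p + p)/(C - 1))*C = ((-4 + 1) + (2*p)/(-1 + C))*C = (-3 + 2*p/(-1 + C))*C = C*(-3 + 2*p/(-1 + C)))
167/b(22, E(1)) - 303/488 = 167/((22*(3 - 3*22 + 2*1)/(-1 + 22))) - 303/488 = 167/((22*(3 - 66 + 2)/21)) - 303*1/488 = 167/((22*(1/21)*(-61))) - 303/488 = 167/(-1342/21) - 303/488 = 167*(-21/1342) - 303/488 = -3507/1342 - 303/488 = -17361/5368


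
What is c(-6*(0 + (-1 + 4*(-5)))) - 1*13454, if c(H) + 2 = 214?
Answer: -13242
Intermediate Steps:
c(H) = 212 (c(H) = -2 + 214 = 212)
c(-6*(0 + (-1 + 4*(-5)))) - 1*13454 = 212 - 1*13454 = 212 - 13454 = -13242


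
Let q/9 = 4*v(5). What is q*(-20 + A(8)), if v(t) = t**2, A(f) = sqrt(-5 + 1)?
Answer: -18000 + 1800*I ≈ -18000.0 + 1800.0*I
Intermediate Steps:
A(f) = 2*I (A(f) = sqrt(-4) = 2*I)
q = 900 (q = 9*(4*5**2) = 9*(4*25) = 9*100 = 900)
q*(-20 + A(8)) = 900*(-20 + 2*I) = -18000 + 1800*I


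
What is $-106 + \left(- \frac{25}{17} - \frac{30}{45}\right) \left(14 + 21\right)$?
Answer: $- \frac{9221}{51} \approx -180.8$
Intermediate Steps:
$-106 + \left(- \frac{25}{17} - \frac{30}{45}\right) \left(14 + 21\right) = -106 + \left(\left(-25\right) \frac{1}{17} - \frac{2}{3}\right) 35 = -106 + \left(- \frac{25}{17} - \frac{2}{3}\right) 35 = -106 - \frac{3815}{51} = - \frac{9221}{51}$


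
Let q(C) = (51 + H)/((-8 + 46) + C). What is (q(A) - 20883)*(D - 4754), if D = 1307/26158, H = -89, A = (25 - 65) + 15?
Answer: 33764177502525/340054 ≈ 9.9291e+7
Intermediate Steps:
A = -25 (A = -40 + 15 = -25)
q(C) = -38/(38 + C) (q(C) = (51 - 89)/((-8 + 46) + C) = -38/(38 + C))
D = 1307/26158 (D = 1307*(1/26158) = 1307/26158 ≈ 0.049966)
(q(A) - 20883)*(D - 4754) = (-38/(38 - 25) - 20883)*(1307/26158 - 4754) = (-38/13 - 20883)*(-124353825/26158) = -271517/13*(-124353825/26158) = 33764177502525/340054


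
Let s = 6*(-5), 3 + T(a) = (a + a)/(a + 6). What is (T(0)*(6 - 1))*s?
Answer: 450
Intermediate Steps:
T(a) = -3 + 2*a/(6 + a) (T(a) = -3 + (a + a)/(a + 6) = -3 + (2*a)/(6 + a) = -3 + 2*a/(6 + a))
s = -30
(T(0)*(6 - 1))*s = (((-18 - 1*0)/(6 + 0))*(6 - 1))*(-30) = (((-18 + 0)/6)*5)*(-30) = (((⅙)*(-18))*5)*(-30) = -3*5*(-30) = -15*(-30) = 450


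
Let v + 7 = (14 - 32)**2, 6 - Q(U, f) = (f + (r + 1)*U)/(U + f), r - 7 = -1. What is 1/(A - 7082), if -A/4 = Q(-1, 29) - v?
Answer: -7/40844 ≈ -0.00017138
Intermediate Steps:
r = 6 (r = 7 - 1 = 6)
Q(U, f) = 6 - (f + 7*U)/(U + f) (Q(U, f) = 6 - (f + (6 + 1)*U)/(U + f) = 6 - (f + 7*U)/(U + f))
v = 317 (v = -7 + (14 - 32)**2 = -7 + (-18)**2 = -7 + 324 = 317)
A = 8730/7 (A = -4*((-1*(-1) + 5*29)/(-1 + 29) - 1*317) = -4*((1 + 145)/28 - 317) = -4*((1/28)*146 - 317) = -4*(73/14 - 317) = -4*(-4365/14) = 8730/7 ≈ 1247.1)
1/(A - 7082) = 1/(8730/7 - 7082) = 1/(-40844/7) = -7/40844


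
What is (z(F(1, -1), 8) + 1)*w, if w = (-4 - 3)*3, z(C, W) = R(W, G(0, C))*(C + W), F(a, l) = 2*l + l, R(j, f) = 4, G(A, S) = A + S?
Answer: -441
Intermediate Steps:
F(a, l) = 3*l
z(C, W) = 4*C + 4*W (z(C, W) = 4*(C + W) = 4*C + 4*W)
w = -21 (w = -7*3 = -21)
(z(F(1, -1), 8) + 1)*w = ((4*(3*(-1)) + 4*8) + 1)*(-21) = ((4*(-3) + 32) + 1)*(-21) = ((-12 + 32) + 1)*(-21) = (20 + 1)*(-21) = 21*(-21) = -441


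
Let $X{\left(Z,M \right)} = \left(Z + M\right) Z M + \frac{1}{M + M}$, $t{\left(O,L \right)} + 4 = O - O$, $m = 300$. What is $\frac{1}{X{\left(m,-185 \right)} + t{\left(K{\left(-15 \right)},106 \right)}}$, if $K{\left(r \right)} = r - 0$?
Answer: $- \frac{370}{2361526481} \approx -1.5668 \cdot 10^{-7}$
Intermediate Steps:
$K{\left(r \right)} = r$ ($K{\left(r \right)} = r + 0 = r$)
$t{\left(O,L \right)} = -4$ ($t{\left(O,L \right)} = -4 + \left(O - O\right) = -4 + 0 = -4$)
$X{\left(Z,M \right)} = \frac{1}{2 M} + M Z \left(M + Z\right)$ ($X{\left(Z,M \right)} = \left(M + Z\right) Z M + \frac{1}{2 M} = Z \left(M + Z\right) M + \frac{1}{2 M} = M Z \left(M + Z\right) + \frac{1}{2 M} = \frac{1}{2 M} + M Z \left(M + Z\right)$)
$\frac{1}{X{\left(m,-185 \right)} + t{\left(K{\left(-15 \right)},106 \right)}} = \frac{1}{\frac{\frac{1}{2} + 300 \left(-185\right)^{2} \left(-185 + 300\right)}{-185} - 4} = \frac{1}{- \frac{\frac{1}{2} + 300 \cdot 34225 \cdot 115}{185} - 4} = \frac{1}{- \frac{\frac{1}{2} + 1180762500}{185} - 4} = \frac{1}{\left(- \frac{1}{185}\right) \frac{2361525001}{2} - 4} = \frac{1}{- \frac{2361525001}{370} - 4} = \frac{1}{- \frac{2361526481}{370}} = - \frac{370}{2361526481}$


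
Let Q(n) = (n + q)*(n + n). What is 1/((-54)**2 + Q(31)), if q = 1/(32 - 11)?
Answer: 21/101660 ≈ 0.00020657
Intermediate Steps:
q = 1/21 ≈ 0.047619
Q(n) = 2*n*(1/21 + n) (Q(n) = (n + 1/21)*(n + n) = (1/21 + n)*(2*n) = 2*n*(1/21 + n))
1/((-54)**2 + Q(31)) = 1/((-54)**2 + (2/21)*31*(1 + 21*31)) = 1/(2916 + (2/21)*31*(1 + 651)) = 1/(2916 + (2/21)*31*652) = 1/(2916 + 40424/21) = 1/(101660/21) = 21/101660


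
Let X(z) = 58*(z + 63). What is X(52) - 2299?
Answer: 4371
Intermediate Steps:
X(z) = 3654 + 58*z (X(z) = 58*(63 + z) = 3654 + 58*z)
X(52) - 2299 = (3654 + 58*52) - 2299 = (3654 + 3016) - 2299 = 6670 - 2299 = 4371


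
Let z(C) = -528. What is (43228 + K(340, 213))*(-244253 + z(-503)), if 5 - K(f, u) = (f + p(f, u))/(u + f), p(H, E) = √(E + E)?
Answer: -5852103960529/553 + 244781*√426/553 ≈ -1.0582e+10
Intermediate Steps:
p(H, E) = √2*√E (p(H, E) = √(2*E) = √2*√E)
K(f, u) = 5 - (f + √2*√u)/(f + u) (K(f, u) = 5 - (f + √2*√u)/(u + f) = 5 - (f + √2*√u)/(f + u))
(43228 + K(340, 213))*(-244253 + z(-503)) = (43228 + (4*340 + 5*213 - √2*√213)/(340 + 213))*(-244253 - 528) = (43228 + (1360 + 1065 - √426)/553)*(-244781) = (43228 + (2425 - √426)/553)*(-244781) = (43228 + (2425/553 - √426/553))*(-244781) = (23907509/553 - √426/553)*(-244781) = -5852103960529/553 + 244781*√426/553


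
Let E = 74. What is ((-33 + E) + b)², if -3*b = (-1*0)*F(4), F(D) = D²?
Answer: 1681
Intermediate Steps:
b = 0 (b = -(-1*0)*4²/3 = -0*16 = -⅓*0 = 0)
((-33 + E) + b)² = ((-33 + 74) + 0)² = (41 + 0)² = 41² = 1681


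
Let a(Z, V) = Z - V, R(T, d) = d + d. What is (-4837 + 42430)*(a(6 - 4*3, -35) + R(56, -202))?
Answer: -14097375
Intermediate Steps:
R(T, d) = 2*d
(-4837 + 42430)*(a(6 - 4*3, -35) + R(56, -202)) = (-4837 + 42430)*(((6 - 4*3) - 1*(-35)) + 2*(-202)) = 37593*(((6 - 12) + 35) - 404) = 37593*((-6 + 35) - 404) = 37593*(29 - 404) = 37593*(-375) = -14097375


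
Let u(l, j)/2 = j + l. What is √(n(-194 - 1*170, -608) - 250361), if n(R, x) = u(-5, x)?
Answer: I*√251587 ≈ 501.58*I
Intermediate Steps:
u(l, j) = 2*j + 2*l (u(l, j) = 2*(j + l) = 2*j + 2*l)
n(R, x) = -10 + 2*x (n(R, x) = 2*x + 2*(-5) = 2*x - 10 = -10 + 2*x)
√(n(-194 - 1*170, -608) - 250361) = √((-10 + 2*(-608)) - 250361) = √((-10 - 1216) - 250361) = √(-1226 - 250361) = √(-251587) = I*√251587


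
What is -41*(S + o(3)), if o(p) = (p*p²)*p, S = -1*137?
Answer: 2296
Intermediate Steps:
S = -137
o(p) = p⁴ (o(p) = p³*p = p⁴)
-41*(S + o(3)) = -41*(-137 + 3⁴) = -41*(-137 + 81) = -41*(-56) = 2296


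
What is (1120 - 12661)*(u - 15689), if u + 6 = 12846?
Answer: 32880309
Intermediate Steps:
u = 12840 (u = -6 + 12846 = 12840)
(1120 - 12661)*(u - 15689) = (1120 - 12661)*(12840 - 15689) = -11541*(-2849) = 32880309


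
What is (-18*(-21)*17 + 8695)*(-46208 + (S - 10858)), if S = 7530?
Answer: -749033856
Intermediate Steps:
(-18*(-21)*17 + 8695)*(-46208 + (S - 10858)) = (-18*(-21)*17 + 8695)*(-46208 + (7530 - 10858)) = (378*17 + 8695)*(-46208 - 3328) = (6426 + 8695)*(-49536) = 15121*(-49536) = -749033856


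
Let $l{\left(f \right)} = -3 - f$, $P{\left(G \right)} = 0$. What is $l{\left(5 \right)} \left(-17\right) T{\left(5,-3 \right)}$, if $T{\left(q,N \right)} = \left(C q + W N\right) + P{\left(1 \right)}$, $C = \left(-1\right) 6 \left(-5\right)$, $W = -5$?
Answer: $22440$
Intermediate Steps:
$C = 30$ ($C = \left(-6\right) \left(-5\right) = 30$)
$T{\left(q,N \right)} = - 5 N + 30 q$ ($T{\left(q,N \right)} = \left(30 q - 5 N\right) + 0 = \left(- 5 N + 30 q\right) + 0 = - 5 N + 30 q$)
$l{\left(5 \right)} \left(-17\right) T{\left(5,-3 \right)} = \left(-3 - 5\right) \left(-17\right) \left(\left(-5\right) \left(-3\right) + 30 \cdot 5\right) = \left(-3 - 5\right) \left(-17\right) \left(15 + 150\right) = \left(-8\right) \left(-17\right) 165 = 136 \cdot 165 = 22440$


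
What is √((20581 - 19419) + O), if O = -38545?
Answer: I*√37383 ≈ 193.35*I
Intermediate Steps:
√((20581 - 19419) + O) = √((20581 - 19419) - 38545) = √(1162 - 38545) = √(-37383) = I*√37383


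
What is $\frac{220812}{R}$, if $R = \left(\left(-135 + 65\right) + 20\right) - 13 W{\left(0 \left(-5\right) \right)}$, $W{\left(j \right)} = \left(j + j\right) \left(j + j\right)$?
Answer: $- \frac{110406}{25} \approx -4416.2$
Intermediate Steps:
$W{\left(j \right)} = 4 j^{2}$ ($W{\left(j \right)} = 2 j 2 j = 4 j^{2}$)
$R = -50$ ($R = \left(\left(-135 + 65\right) + 20\right) - 13 \cdot 4 \left(0 \left(-5\right)\right)^{2} = \left(-70 + 20\right) - 13 \cdot 4 \cdot 0^{2} = -50 - 13 \cdot 4 \cdot 0 = -50 - 0 = -50 + 0 = -50$)
$\frac{220812}{R} = \frac{220812}{-50} = 220812 \left(- \frac{1}{50}\right) = - \frac{110406}{25}$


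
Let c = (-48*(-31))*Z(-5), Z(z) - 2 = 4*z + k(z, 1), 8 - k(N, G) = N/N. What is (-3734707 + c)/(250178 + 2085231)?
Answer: -3751075/2335409 ≈ -1.6062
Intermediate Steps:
k(N, G) = 7 (k(N, G) = 8 - N/N = 8 - 1*1 = 8 - 1 = 7)
Z(z) = 9 + 4*z (Z(z) = 2 + (4*z + 7) = 2 + (7 + 4*z) = 9 + 4*z)
c = -16368 (c = (-48*(-31))*(9 + 4*(-5)) = 1488*(9 - 20) = 1488*(-11) = -16368)
(-3734707 + c)/(250178 + 2085231) = (-3734707 - 16368)/(250178 + 2085231) = -3751075/2335409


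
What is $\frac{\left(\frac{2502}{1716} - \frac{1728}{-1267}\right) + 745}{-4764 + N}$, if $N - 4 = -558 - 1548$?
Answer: $- \frac{270982237}{2487977492} \approx -0.10892$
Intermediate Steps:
$N = -2102$ ($N = 4 - 2106 = -2102$)
$\frac{\left(\frac{2502}{1716} - \frac{1728}{-1267}\right) + 745}{-4764 + N} = \frac{\left(\frac{2502}{1716} - \frac{1728}{-1267}\right) + 745}{-4764 - 2102} = \frac{\left(2502 \cdot \frac{1}{1716} - - \frac{1728}{1267}\right) + 745}{-6866} = \left(\left(\frac{417}{286} + \frac{1728}{1267}\right) + 745\right) \left(- \frac{1}{6866}\right) = \left(\frac{1022547}{362362} + 745\right) \left(- \frac{1}{6866}\right) = \frac{270982237}{362362} \left(- \frac{1}{6866}\right) = - \frac{270982237}{2487977492}$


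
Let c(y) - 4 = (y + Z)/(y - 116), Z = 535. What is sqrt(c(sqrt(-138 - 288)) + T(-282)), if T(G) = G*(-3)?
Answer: sqrt((98065 - 851*I*sqrt(426))/(116 - I*sqrt(426))) ≈ 29.079 - 0.0166*I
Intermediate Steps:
T(G) = -3*G
c(y) = 4 + (535 + y)/(-116 + y) (c(y) = 4 + (y + 535)/(y - 116) = 4 + (535 + y)/(-116 + y))
sqrt(c(sqrt(-138 - 288)) + T(-282)) = sqrt((71 + 5*sqrt(-138 - 288))/(-116 + sqrt(-138 - 288)) - 3*(-282)) = sqrt((71 + 5*sqrt(-426))/(-116 + sqrt(-426)) + 846) = sqrt((71 + 5*(I*sqrt(426)))/(-116 + I*sqrt(426)) + 846) = sqrt((71 + 5*I*sqrt(426))/(-116 + I*sqrt(426)) + 846) = sqrt(846 + (71 + 5*I*sqrt(426))/(-116 + I*sqrt(426)))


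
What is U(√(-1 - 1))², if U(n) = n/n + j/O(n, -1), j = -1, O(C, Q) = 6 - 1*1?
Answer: 16/25 ≈ 0.64000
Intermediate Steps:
O(C, Q) = 5 (O(C, Q) = 6 - 1 = 5)
U(n) = ⅘ (U(n) = n/n - 1/5 = 1 - 1*⅕ = 1 - ⅕ = ⅘)
U(√(-1 - 1))² = (⅘)² = 16/25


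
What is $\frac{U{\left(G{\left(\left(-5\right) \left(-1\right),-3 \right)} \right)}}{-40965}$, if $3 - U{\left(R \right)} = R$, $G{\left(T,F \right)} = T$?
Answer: $\frac{2}{40965} \approx 4.8822 \cdot 10^{-5}$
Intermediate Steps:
$U{\left(R \right)} = 3 - R$
$\frac{U{\left(G{\left(\left(-5\right) \left(-1\right),-3 \right)} \right)}}{-40965} = \frac{3 - \left(-5\right) \left(-1\right)}{-40965} = \left(3 - 5\right) \left(- \frac{1}{40965}\right) = \left(-2\right) \left(- \frac{1}{40965}\right) = \frac{2}{40965}$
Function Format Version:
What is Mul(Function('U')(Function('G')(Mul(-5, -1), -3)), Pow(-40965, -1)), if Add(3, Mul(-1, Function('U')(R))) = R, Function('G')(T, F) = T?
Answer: Rational(2, 40965) ≈ 4.8822e-5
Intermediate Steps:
Function('U')(R) = Add(3, Mul(-1, R))
Mul(Function('U')(Function('G')(Mul(-5, -1), -3)), Pow(-40965, -1)) = Mul(Add(3, Mul(-1, Mul(-5, -1))), Pow(-40965, -1)) = Mul(Add(3, Mul(-1, 5)), Rational(-1, 40965)) = Mul(Add(3, -5), Rational(-1, 40965)) = Mul(-2, Rational(-1, 40965)) = Rational(2, 40965)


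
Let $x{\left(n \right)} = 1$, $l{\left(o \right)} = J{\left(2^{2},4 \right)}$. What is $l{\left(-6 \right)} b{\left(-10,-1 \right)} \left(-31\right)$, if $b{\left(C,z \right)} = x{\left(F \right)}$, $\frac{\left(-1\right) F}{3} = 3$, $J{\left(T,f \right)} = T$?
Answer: $-124$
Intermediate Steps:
$F = -9$ ($F = \left(-3\right) 3 = -9$)
$l{\left(o \right)} = 4$ ($l{\left(o \right)} = 2^{2} = 4$)
$b{\left(C,z \right)} = 1$
$l{\left(-6 \right)} b{\left(-10,-1 \right)} \left(-31\right) = 4 \cdot 1 \left(-31\right) = 4 \left(-31\right) = -124$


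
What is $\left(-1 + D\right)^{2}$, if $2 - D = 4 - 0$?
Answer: $9$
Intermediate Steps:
$D = -2$ ($D = 2 - \left(4 - 0\right) = 2 - \left(4 + 0\right) = 2 - 4 = -2$)
$\left(-1 + D\right)^{2} = \left(-1 - 2\right)^{2} = \left(-3\right)^{2} = 9$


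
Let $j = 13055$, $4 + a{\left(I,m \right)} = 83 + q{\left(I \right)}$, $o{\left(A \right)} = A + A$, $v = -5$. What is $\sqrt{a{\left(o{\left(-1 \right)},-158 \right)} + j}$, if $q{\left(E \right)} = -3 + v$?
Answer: $\sqrt{13126} \approx 114.57$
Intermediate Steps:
$o{\left(A \right)} = 2 A$
$q{\left(E \right)} = -8$ ($q{\left(E \right)} = -3 - 5 = -8$)
$a{\left(I,m \right)} = 71$ ($a{\left(I,m \right)} = -4 + \left(83 - 8\right) = -4 + 75 = 71$)
$\sqrt{a{\left(o{\left(-1 \right)},-158 \right)} + j} = \sqrt{71 + 13055} = \sqrt{13126}$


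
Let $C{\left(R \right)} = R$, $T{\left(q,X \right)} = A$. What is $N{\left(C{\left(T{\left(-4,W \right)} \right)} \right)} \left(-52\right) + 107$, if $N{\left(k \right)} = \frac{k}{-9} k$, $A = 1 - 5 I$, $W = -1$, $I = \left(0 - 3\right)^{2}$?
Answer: $\frac{101635}{9} \approx 11293.0$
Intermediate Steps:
$I = 9$ ($I = \left(-3\right)^{2} = 9$)
$A = -44$ ($A = 1 - 45 = -44$)
$T{\left(q,X \right)} = -44$
$N{\left(k \right)} = - \frac{k^{2}}{9}$ ($N{\left(k \right)} = k \left(- \frac{1}{9}\right) k = - \frac{k}{9} k = - \frac{k^{2}}{9}$)
$N{\left(C{\left(T{\left(-4,W \right)} \right)} \right)} \left(-52\right) + 107 = - \frac{\left(-44\right)^{2}}{9} \left(-52\right) + 107 = \left(- \frac{1}{9}\right) 1936 \left(-52\right) + 107 = \left(- \frac{1936}{9}\right) \left(-52\right) + 107 = \frac{100672}{9} + 107 = \frac{101635}{9}$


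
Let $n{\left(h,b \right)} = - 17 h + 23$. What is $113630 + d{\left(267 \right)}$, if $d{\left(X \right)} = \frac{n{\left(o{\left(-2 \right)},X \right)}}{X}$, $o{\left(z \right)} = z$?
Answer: $\frac{10113089}{89} \approx 1.1363 \cdot 10^{5}$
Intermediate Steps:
$n{\left(h,b \right)} = 23 - 17 h$
$d{\left(X \right)} = \frac{57}{X}$ ($d{\left(X \right)} = \frac{23 - -34}{X} = \frac{23 + 34}{X} = \frac{57}{X}$)
$113630 + d{\left(267 \right)} = 113630 + \frac{57}{267} = 113630 + 57 \cdot \frac{1}{267} = 113630 + \frac{19}{89} = \frac{10113089}{89}$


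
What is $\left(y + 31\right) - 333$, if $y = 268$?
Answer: $-34$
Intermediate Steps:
$\left(y + 31\right) - 333 = \left(268 + 31\right) - 333 = 299 - 333 = -34$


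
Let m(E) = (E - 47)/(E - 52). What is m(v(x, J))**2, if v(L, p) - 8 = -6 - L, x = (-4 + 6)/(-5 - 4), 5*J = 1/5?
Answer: 162409/200704 ≈ 0.80920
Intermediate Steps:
J = 1/25 (J = (1/5)/5 = (1/5)*(1/5) = 1/25 ≈ 0.040000)
x = -2/9 (x = 2/(-9) = 2*(-1/9) = -2/9 ≈ -0.22222)
v(L, p) = 2 - L (v(L, p) = 8 + (-6 - L) = 2 - L)
m(E) = (-47 + E)/(-52 + E)
m(v(x, J))**2 = ((-47 + (2 - 1*(-2/9)))/(-52 + (2 - 1*(-2/9))))**2 = ((-47 + (2 + 2/9))/(-52 + (2 + 2/9)))**2 = ((-47 + 20/9)/(-52 + 20/9))**2 = (-403/9/(-448/9))**2 = (-9/448*(-403/9))**2 = (403/448)**2 = 162409/200704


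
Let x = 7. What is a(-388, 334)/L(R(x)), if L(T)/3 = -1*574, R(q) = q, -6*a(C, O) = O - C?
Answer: 361/5166 ≈ 0.069880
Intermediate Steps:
a(C, O) = -O/6 + C/6 (a(C, O) = -(O - C)/6 = -O/6 + C/6)
L(T) = -1722 (L(T) = 3*(-1*574) = 3*(-574) = -1722)
a(-388, 334)/L(R(x)) = (-⅙*334 + (⅙)*(-388))/(-1722) = (-167/3 - 194/3)*(-1/1722) = -361/3*(-1/1722) = 361/5166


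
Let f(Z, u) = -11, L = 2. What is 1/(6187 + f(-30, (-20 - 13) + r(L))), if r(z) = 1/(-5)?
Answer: 1/6176 ≈ 0.00016192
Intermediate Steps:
r(z) = -⅕
1/(6187 + f(-30, (-20 - 13) + r(L))) = 1/(6187 - 11) = 1/6176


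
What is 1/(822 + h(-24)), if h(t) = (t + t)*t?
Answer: 1/1974 ≈ 0.00050659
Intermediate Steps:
h(t) = 2*t² (h(t) = (2*t)*t = 2*t²)
1/(822 + h(-24)) = 1/(822 + 2*(-24)²) = 1/(822 + 2*576) = 1/(822 + 1152) = 1/1974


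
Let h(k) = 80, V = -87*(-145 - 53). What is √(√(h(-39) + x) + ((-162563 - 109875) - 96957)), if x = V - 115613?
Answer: √(-369395 + 3*I*√10923) ≈ 0.258 + 607.78*I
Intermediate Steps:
V = 17226 (V = -87*(-198) = 17226)
x = -98387 (x = 17226 - 115613 = -98387)
√(√(h(-39) + x) + ((-162563 - 109875) - 96957)) = √(√(80 - 98387) + ((-162563 - 109875) - 96957)) = √(√(-98307) + (-272438 - 96957)) = √(3*I*√10923 - 369395) = √(-369395 + 3*I*√10923)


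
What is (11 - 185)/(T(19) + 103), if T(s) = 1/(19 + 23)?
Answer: -7308/4327 ≈ -1.6889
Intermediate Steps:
T(s) = 1/42
(11 - 185)/(T(19) + 103) = (11 - 185)/(1/42 + 103) = -174/4327/42 = -174*42/4327 = -7308/4327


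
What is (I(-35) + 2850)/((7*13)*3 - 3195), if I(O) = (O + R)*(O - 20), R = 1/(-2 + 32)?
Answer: -28639/17532 ≈ -1.6335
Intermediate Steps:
R = 1/30 ≈ 0.033333
I(O) = (-20 + O)*(1/30 + O) (I(O) = (O + 1/30)*(O - 20) = (1/30 + O)*(-20 + O) = (-20 + O)*(1/30 + O))
(I(-35) + 2850)/((7*13)*3 - 3195) = ((-⅔ + (-35)² - 599/30*(-35)) + 2850)/((7*13)*3 - 3195) = ((-⅔ + 1225 + 4193/6) + 2850)/(91*3 - 3195) = (11539/6 + 2850)/(273 - 3195) = (28639/6)/(-2922) = (28639/6)*(-1/2922) = -28639/17532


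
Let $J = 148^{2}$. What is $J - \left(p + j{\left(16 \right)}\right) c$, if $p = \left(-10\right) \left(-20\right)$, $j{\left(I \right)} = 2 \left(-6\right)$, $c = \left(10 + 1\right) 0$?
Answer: $21904$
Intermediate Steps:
$c = 0$ ($c = 11 \cdot 0 = 0$)
$j{\left(I \right)} = -12$
$p = 200$
$J = 21904$
$J - \left(p + j{\left(16 \right)}\right) c = 21904 - \left(200 - 12\right) 0 = 21904 - 188 \cdot 0 = 21904 - 0 = 21904 + 0 = 21904$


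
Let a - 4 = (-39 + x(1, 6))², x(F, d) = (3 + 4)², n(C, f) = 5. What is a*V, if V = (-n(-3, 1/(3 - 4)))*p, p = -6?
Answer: 3120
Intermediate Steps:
x(F, d) = 49 (x(F, d) = 7² = 49)
V = 30 (V = -1*5*(-6) = -5*(-6) = 30)
a = 104 (a = 4 + (-39 + 49)² = 4 + 10² = 4 + 100 = 104)
a*V = 104*30 = 3120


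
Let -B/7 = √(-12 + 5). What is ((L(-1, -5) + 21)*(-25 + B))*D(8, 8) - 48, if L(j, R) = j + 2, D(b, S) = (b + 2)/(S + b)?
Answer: -1567/4 - 385*I*√7/4 ≈ -391.75 - 254.65*I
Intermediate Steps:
D(b, S) = (2 + b)/(S + b)
L(j, R) = 2 + j
B = -7*I*√7 (B = -7*√(-12 + 5) = -7*I*√7 ≈ -18.52*I)
((L(-1, -5) + 21)*(-25 + B))*D(8, 8) - 48 = (((2 - 1) + 21)*(-25 - 7*I*√7))*((2 + 8)/(8 + 8)) - 48 = ((1 + 21)*(-25 - 7*I*√7))*(10/16) - 48 = (22*(-25 - 7*I*√7))*((1/16)*10) - 48 = (-550 - 154*I*√7)*(5/8) - 48 = (-1375/4 - 385*I*√7/4) - 48 = -1567/4 - 385*I*√7/4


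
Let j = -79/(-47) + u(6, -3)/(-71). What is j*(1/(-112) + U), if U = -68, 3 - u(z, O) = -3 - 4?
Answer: -39143763/373744 ≈ -104.73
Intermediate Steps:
u(z, O) = 10 (u(z, O) = 3 - (-3 - 4) = 3 - 1*(-7) = 3 + 7 = 10)
j = 5139/3337 (j = -79/(-47) + 10/(-71) = -79*(-1/47) + 10*(-1/71) = 79/47 - 10/71 = 5139/3337 ≈ 1.5400)
j*(1/(-112) + U) = 5139*(1/(-112) - 68)/3337 = 5139*(-1/112 - 68)/3337 = (5139/3337)*(-7617/112) = -39143763/373744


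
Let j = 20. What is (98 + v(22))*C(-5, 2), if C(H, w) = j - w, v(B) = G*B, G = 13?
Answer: 6912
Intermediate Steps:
v(B) = 13*B
C(H, w) = 20 - w
(98 + v(22))*C(-5, 2) = (98 + 13*22)*(20 - 1*2) = (98 + 286)*(20 - 2) = 384*18 = 6912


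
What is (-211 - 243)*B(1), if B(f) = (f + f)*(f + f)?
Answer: -1816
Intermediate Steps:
B(f) = 4*f**2 (B(f) = (2*f)*(2*f) = 4*f**2)
(-211 - 243)*B(1) = (-211 - 243)*(4*1**2) = -1816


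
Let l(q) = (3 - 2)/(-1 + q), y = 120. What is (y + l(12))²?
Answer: 1745041/121 ≈ 14422.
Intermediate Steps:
l(q) = 1/(-1 + q)
(y + l(12))² = (120 + 1/(-1 + 12))² = (120 + 1/11)² = (1321/11)² = 1745041/121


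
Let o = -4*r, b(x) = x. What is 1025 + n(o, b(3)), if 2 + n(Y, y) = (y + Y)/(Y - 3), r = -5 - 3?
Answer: 29702/29 ≈ 1024.2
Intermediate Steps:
r = -8
o = 32 (o = -4*(-8) = 32)
n(Y, y) = -2 + (Y + y)/(-3 + Y) (n(Y, y) = -2 + (y + Y)/(Y - 3) = -2 + (Y + y)/(-3 + Y))
1025 + n(o, b(3)) = 1025 + (6 + 3 - 1*32)/(-3 + 32) = 1025 + (6 + 3 - 32)/29 = 1025 + (1/29)*(-23) = 1025 - 23/29 = 29702/29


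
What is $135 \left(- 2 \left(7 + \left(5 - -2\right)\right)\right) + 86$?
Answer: $-3694$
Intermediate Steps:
$135 \left(- 2 \left(7 + \left(5 - -2\right)\right)\right) + 86 = 135 \left(- 2 \left(7 + \left(5 + 2\right)\right)\right) + 86 = 135 \left(- 2 \left(7 + 7\right)\right) + 86 = 135 \left(\left(-2\right) 14\right) + 86 = 135 \left(-28\right) + 86 = -3780 + 86 = -3694$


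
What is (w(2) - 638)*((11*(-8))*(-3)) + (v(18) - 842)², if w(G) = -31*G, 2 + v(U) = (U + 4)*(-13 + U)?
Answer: 353956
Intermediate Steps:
v(U) = -2 + (-13 + U)*(4 + U) (v(U) = -2 + (U + 4)*(-13 + U) = -2 + (4 + U)*(-13 + U) = -2 + (-13 + U)*(4 + U))
(w(2) - 638)*((11*(-8))*(-3)) + (v(18) - 842)² = (-31*2 - 638)*((11*(-8))*(-3)) + ((-54 + 18² - 9*18) - 842)² = (-62 - 638)*(-88*(-3)) + ((-54 + 324 - 162) - 842)² = -700*264 + (108 - 842)² = -184800 + (-734)² = -184800 + 538756 = 353956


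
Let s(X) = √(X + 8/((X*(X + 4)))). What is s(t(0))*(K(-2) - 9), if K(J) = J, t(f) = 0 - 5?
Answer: -11*I*√85/5 ≈ -20.283*I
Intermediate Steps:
t(f) = -5
s(X) = √(X + 8/(X*(4 + X))) (s(X) = √(X + 8/((X*(4 + X)))) = √(X + 8*(1/(X*(4 + X)))) = √(X + 8/(X*(4 + X))))
s(t(0))*(K(-2) - 9) = √((8 + (-5)²*(4 - 5))/((-5)*(4 - 5)))*(-2 - 9) = √(-⅕*(8 + 25*(-1))/(-1))*(-11) = √(-⅕*(-1)*(8 - 25))*(-11) = √(-⅕*(-1)*(-17))*(-11) = √(-17/5)*(-11) = (I*√85/5)*(-11) = -11*I*√85/5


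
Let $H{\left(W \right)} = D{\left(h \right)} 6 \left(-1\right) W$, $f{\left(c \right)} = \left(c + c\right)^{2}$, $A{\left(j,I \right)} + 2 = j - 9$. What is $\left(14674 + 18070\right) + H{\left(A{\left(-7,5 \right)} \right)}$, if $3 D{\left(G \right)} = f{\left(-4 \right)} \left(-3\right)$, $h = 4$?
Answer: $25832$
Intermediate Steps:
$A{\left(j,I \right)} = -11 + j$ ($A{\left(j,I \right)} = -2 + \left(j - 9\right) = -2 + \left(-9 + j\right) = -11 + j$)
$f{\left(c \right)} = 4 c^{2}$ ($f{\left(c \right)} = \left(2 c\right)^{2} = 4 c^{2}$)
$D{\left(G \right)} = -64$ ($D{\left(G \right)} = \frac{4 \left(-4\right)^{2} \left(-3\right)}{3} = \frac{4 \cdot 16 \left(-3\right)}{3} = \frac{64 \left(-3\right)}{3} = \frac{1}{3} \left(-192\right) = -64$)
$H{\left(W \right)} = 384 W$ ($H{\left(W \right)} = \left(-64\right) 6 \left(-1\right) W = \left(-384\right) \left(-1\right) W = 384 W$)
$\left(14674 + 18070\right) + H{\left(A{\left(-7,5 \right)} \right)} = \left(14674 + 18070\right) + 384 \left(-11 - 7\right) = 32744 + 384 \left(-18\right) = 32744 - 6912 = 25832$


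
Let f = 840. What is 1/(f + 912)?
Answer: 1/1752 ≈ 0.00057078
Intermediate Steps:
1/(f + 912) = 1/(840 + 912) = 1/1752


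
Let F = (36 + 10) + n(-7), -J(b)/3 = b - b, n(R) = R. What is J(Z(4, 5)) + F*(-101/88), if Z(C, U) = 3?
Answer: -3939/88 ≈ -44.761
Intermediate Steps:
J(b) = 0 (J(b) = -3*(b - b) = -3*0 = 0)
F = 39 (F = (36 + 10) - 7 = 46 - 7 = 39)
J(Z(4, 5)) + F*(-101/88) = 0 + 39*(-101/88) = 0 - 3939/88 = -3939/88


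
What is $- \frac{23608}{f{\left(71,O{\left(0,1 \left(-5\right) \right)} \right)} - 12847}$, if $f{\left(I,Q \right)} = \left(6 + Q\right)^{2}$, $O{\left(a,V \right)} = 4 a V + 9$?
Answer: $\frac{11804}{6311} \approx 1.8704$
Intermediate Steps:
$O{\left(a,V \right)} = 9 + 4 V a$ ($O{\left(a,V \right)} = 4 V a + 9 = 9 + 4 V a$)
$- \frac{23608}{f{\left(71,O{\left(0,1 \left(-5\right) \right)} \right)} - 12847} = - \frac{23608}{\left(6 + \left(9 + 4 \cdot 1 \left(-5\right) 0\right)\right)^{2} - 12847} = - \frac{23608}{\left(6 + \left(9 + 4 \left(-5\right) 0\right)\right)^{2} - 12847} = - \frac{23608}{\left(6 + \left(9 + 0\right)\right)^{2} - 12847} = - \frac{23608}{\left(6 + 9\right)^{2} - 12847} = - \frac{23608}{15^{2} - 12847} = - \frac{23608}{225 - 12847} = - \frac{23608}{-12622} = \left(-23608\right) \left(- \frac{1}{12622}\right) = \frac{11804}{6311}$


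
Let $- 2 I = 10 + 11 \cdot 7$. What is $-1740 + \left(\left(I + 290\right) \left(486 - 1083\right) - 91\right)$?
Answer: $- \frac{297983}{2} \approx -1.4899 \cdot 10^{5}$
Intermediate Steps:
$I = - \frac{87}{2}$ ($I = - \frac{10 + 11 \cdot 7}{2} = - \frac{10 + 77}{2} = \left(- \frac{1}{2}\right) 87 = - \frac{87}{2} \approx -43.5$)
$-1740 + \left(\left(I + 290\right) \left(486 - 1083\right) - 91\right) = -1740 + \left(\left(- \frac{87}{2} + 290\right) \left(486 - 1083\right) - 91\right) = -1740 + \left(\frac{493}{2} \left(-597\right) - 91\right) = -1740 - \frac{294503}{2} = - \frac{297983}{2}$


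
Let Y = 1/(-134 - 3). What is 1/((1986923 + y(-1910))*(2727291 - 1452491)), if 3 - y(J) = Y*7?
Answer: 137/347011866201200 ≈ 3.9480e-13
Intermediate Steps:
Y = -1/137 (Y = 1/(-137) = -1/137 ≈ -0.0072993)
y(J) = 418/137 (y(J) = 3 - (-1)*7/137 = 3 - 1*(-7/137) = 3 + 7/137 = 418/137)
1/((1986923 + y(-1910))*(2727291 - 1452491)) = 1/((1986923 + 418/137)*(2727291 - 1452491)) = 1/((272208869/137)*1274800) = 1/(347011866201200/137) = 137/347011866201200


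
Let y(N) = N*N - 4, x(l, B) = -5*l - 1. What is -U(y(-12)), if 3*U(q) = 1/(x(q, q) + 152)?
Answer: 1/1647 ≈ 0.00060716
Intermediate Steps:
x(l, B) = -1 - 5*l
y(N) = -4 + N² (y(N) = N² - 4 = -4 + N²)
U(q) = 1/(3*(151 - 5*q)) (U(q) = 1/(3*((-1 - 5*q) + 152)) = 1/(3*(151 - 5*q)))
-U(y(-12)) = -(-1)/(-453 + 15*(-4 + (-12)²)) = -(-1)/(-453 + 15*(-4 + 144)) = -(-1)/(-453 + 15*140) = -(-1)/(-453 + 2100) = -(-1)/1647 = -1*(-1/1647) = 1/1647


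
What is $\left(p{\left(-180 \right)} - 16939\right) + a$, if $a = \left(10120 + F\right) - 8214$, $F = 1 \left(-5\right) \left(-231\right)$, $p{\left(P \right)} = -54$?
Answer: $-13932$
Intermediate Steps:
$F = 1155$ ($F = \left(-5\right) \left(-231\right) = 1155$)
$a = 3061$ ($a = \left(10120 + 1155\right) - 8214 = 11275 - 8214 = 3061$)
$\left(p{\left(-180 \right)} - 16939\right) + a = \left(-54 - 16939\right) + 3061 = -16993 + 3061 = -13932$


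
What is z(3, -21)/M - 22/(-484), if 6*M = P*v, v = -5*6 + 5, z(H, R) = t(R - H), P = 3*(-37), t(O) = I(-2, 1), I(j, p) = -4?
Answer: 749/20350 ≈ 0.036806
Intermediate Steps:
t(O) = -4
P = -111
z(H, R) = -4
v = -25 (v = -30 + 5 = -25)
M = 925/2 (M = (-111*(-25))/6 = (⅙)*2775 = 925/2 ≈ 462.50)
z(3, -21)/M - 22/(-484) = -4/925/2 - 22/(-484) = -4*2/925 - 22*(-1/484) = -8/925 + 1/22 = 749/20350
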